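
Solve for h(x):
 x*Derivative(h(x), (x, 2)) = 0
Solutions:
 h(x) = C1 + C2*x


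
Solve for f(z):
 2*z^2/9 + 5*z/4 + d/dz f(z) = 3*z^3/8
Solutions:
 f(z) = C1 + 3*z^4/32 - 2*z^3/27 - 5*z^2/8


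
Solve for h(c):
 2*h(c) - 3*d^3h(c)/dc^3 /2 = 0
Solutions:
 h(c) = C3*exp(6^(2/3)*c/3) + (C1*sin(2^(2/3)*3^(1/6)*c/2) + C2*cos(2^(2/3)*3^(1/6)*c/2))*exp(-6^(2/3)*c/6)


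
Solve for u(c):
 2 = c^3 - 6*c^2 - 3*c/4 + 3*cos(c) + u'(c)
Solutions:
 u(c) = C1 - c^4/4 + 2*c^3 + 3*c^2/8 + 2*c - 3*sin(c)


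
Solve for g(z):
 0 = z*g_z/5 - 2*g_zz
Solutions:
 g(z) = C1 + C2*erfi(sqrt(5)*z/10)


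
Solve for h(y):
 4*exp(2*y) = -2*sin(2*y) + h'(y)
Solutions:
 h(y) = C1 + 2*exp(2*y) - cos(2*y)


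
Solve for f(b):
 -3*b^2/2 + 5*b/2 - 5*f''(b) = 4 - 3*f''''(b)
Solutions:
 f(b) = C1 + C2*b + C3*exp(-sqrt(15)*b/3) + C4*exp(sqrt(15)*b/3) - b^4/40 + b^3/12 - 29*b^2/50


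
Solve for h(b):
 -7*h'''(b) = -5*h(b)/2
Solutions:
 h(b) = C3*exp(14^(2/3)*5^(1/3)*b/14) + (C1*sin(14^(2/3)*sqrt(3)*5^(1/3)*b/28) + C2*cos(14^(2/3)*sqrt(3)*5^(1/3)*b/28))*exp(-14^(2/3)*5^(1/3)*b/28)


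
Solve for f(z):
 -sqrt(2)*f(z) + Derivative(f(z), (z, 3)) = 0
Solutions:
 f(z) = C3*exp(2^(1/6)*z) + (C1*sin(2^(1/6)*sqrt(3)*z/2) + C2*cos(2^(1/6)*sqrt(3)*z/2))*exp(-2^(1/6)*z/2)


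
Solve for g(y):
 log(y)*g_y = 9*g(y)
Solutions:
 g(y) = C1*exp(9*li(y))


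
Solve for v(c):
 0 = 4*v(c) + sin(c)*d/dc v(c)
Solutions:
 v(c) = C1*(cos(c)^2 + 2*cos(c) + 1)/(cos(c)^2 - 2*cos(c) + 1)


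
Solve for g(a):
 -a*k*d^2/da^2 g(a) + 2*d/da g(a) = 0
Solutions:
 g(a) = C1 + a^(((re(k) + 2)*re(k) + im(k)^2)/(re(k)^2 + im(k)^2))*(C2*sin(2*log(a)*Abs(im(k))/(re(k)^2 + im(k)^2)) + C3*cos(2*log(a)*im(k)/(re(k)^2 + im(k)^2)))


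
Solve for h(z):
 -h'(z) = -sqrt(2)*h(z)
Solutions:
 h(z) = C1*exp(sqrt(2)*z)


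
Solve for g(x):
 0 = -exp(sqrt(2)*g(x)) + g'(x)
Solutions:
 g(x) = sqrt(2)*(2*log(-1/(C1 + x)) - log(2))/4


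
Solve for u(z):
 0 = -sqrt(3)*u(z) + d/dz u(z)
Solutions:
 u(z) = C1*exp(sqrt(3)*z)


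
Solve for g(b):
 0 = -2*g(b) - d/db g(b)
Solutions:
 g(b) = C1*exp(-2*b)


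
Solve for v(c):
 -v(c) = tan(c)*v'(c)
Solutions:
 v(c) = C1/sin(c)


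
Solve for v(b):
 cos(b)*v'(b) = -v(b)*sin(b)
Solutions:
 v(b) = C1*cos(b)


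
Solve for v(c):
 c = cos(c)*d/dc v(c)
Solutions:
 v(c) = C1 + Integral(c/cos(c), c)


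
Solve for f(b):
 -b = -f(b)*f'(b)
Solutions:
 f(b) = -sqrt(C1 + b^2)
 f(b) = sqrt(C1 + b^2)


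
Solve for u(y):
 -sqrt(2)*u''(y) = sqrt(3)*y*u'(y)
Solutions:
 u(y) = C1 + C2*erf(6^(1/4)*y/2)


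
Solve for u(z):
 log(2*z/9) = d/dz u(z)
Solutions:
 u(z) = C1 + z*log(z) + z*log(2/9) - z


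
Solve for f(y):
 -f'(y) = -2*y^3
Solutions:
 f(y) = C1 + y^4/2


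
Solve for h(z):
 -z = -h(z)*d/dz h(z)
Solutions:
 h(z) = -sqrt(C1 + z^2)
 h(z) = sqrt(C1 + z^2)


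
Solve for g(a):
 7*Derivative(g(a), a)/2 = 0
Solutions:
 g(a) = C1


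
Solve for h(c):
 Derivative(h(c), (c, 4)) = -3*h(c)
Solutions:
 h(c) = (C1*sin(sqrt(2)*3^(1/4)*c/2) + C2*cos(sqrt(2)*3^(1/4)*c/2))*exp(-sqrt(2)*3^(1/4)*c/2) + (C3*sin(sqrt(2)*3^(1/4)*c/2) + C4*cos(sqrt(2)*3^(1/4)*c/2))*exp(sqrt(2)*3^(1/4)*c/2)


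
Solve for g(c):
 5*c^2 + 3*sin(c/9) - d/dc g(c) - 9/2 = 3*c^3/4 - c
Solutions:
 g(c) = C1 - 3*c^4/16 + 5*c^3/3 + c^2/2 - 9*c/2 - 27*cos(c/9)


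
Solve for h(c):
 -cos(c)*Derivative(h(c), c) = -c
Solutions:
 h(c) = C1 + Integral(c/cos(c), c)


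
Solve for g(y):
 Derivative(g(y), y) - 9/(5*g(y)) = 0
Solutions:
 g(y) = -sqrt(C1 + 90*y)/5
 g(y) = sqrt(C1 + 90*y)/5


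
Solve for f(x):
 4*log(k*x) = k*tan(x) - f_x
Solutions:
 f(x) = C1 - k*log(cos(x)) - 4*x*log(k*x) + 4*x


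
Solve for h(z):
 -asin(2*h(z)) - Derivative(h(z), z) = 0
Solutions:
 Integral(1/asin(2*_y), (_y, h(z))) = C1 - z


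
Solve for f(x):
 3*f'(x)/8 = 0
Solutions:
 f(x) = C1


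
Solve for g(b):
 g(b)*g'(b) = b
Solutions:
 g(b) = -sqrt(C1 + b^2)
 g(b) = sqrt(C1 + b^2)


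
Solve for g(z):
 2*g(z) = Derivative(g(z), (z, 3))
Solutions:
 g(z) = C3*exp(2^(1/3)*z) + (C1*sin(2^(1/3)*sqrt(3)*z/2) + C2*cos(2^(1/3)*sqrt(3)*z/2))*exp(-2^(1/3)*z/2)


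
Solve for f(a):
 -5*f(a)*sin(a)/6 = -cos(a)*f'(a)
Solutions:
 f(a) = C1/cos(a)^(5/6)


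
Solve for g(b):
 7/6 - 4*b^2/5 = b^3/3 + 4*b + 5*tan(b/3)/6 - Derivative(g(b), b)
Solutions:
 g(b) = C1 + b^4/12 + 4*b^3/15 + 2*b^2 - 7*b/6 - 5*log(cos(b/3))/2


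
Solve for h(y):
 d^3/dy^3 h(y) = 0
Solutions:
 h(y) = C1 + C2*y + C3*y^2


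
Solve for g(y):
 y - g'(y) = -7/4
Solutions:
 g(y) = C1 + y^2/2 + 7*y/4


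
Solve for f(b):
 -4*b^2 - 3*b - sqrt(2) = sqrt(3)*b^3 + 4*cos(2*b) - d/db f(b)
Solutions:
 f(b) = C1 + sqrt(3)*b^4/4 + 4*b^3/3 + 3*b^2/2 + sqrt(2)*b + 2*sin(2*b)


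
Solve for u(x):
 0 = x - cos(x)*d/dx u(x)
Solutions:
 u(x) = C1 + Integral(x/cos(x), x)


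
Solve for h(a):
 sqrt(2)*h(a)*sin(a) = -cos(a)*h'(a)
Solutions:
 h(a) = C1*cos(a)^(sqrt(2))


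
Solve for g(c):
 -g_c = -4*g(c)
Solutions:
 g(c) = C1*exp(4*c)


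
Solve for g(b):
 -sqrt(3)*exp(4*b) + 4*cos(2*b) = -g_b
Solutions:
 g(b) = C1 + sqrt(3)*exp(4*b)/4 - 2*sin(2*b)


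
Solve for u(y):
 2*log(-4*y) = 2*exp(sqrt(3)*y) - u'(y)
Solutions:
 u(y) = C1 - 2*y*log(-y) + 2*y*(1 - 2*log(2)) + 2*sqrt(3)*exp(sqrt(3)*y)/3


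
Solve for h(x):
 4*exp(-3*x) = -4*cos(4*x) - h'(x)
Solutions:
 h(x) = C1 - sin(4*x) + 4*exp(-3*x)/3


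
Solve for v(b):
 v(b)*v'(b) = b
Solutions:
 v(b) = -sqrt(C1 + b^2)
 v(b) = sqrt(C1 + b^2)


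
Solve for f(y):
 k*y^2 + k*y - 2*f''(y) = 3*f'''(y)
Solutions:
 f(y) = C1 + C2*y + C3*exp(-2*y/3) + k*y^4/24 - k*y^3/6 + 3*k*y^2/4


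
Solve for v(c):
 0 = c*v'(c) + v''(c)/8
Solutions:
 v(c) = C1 + C2*erf(2*c)


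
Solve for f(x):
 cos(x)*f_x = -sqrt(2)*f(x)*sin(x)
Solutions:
 f(x) = C1*cos(x)^(sqrt(2))


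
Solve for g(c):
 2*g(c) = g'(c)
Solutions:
 g(c) = C1*exp(2*c)


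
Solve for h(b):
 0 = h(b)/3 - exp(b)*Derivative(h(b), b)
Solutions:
 h(b) = C1*exp(-exp(-b)/3)


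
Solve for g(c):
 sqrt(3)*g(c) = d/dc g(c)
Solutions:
 g(c) = C1*exp(sqrt(3)*c)


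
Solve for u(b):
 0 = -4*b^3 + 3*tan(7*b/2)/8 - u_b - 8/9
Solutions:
 u(b) = C1 - b^4 - 8*b/9 - 3*log(cos(7*b/2))/28


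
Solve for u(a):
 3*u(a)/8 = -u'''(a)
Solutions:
 u(a) = C3*exp(-3^(1/3)*a/2) + (C1*sin(3^(5/6)*a/4) + C2*cos(3^(5/6)*a/4))*exp(3^(1/3)*a/4)


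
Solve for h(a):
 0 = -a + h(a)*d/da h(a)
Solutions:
 h(a) = -sqrt(C1 + a^2)
 h(a) = sqrt(C1 + a^2)


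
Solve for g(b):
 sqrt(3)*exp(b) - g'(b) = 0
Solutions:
 g(b) = C1 + sqrt(3)*exp(b)


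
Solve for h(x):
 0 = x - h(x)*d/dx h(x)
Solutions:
 h(x) = -sqrt(C1 + x^2)
 h(x) = sqrt(C1 + x^2)


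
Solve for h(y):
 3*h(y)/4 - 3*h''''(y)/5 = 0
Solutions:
 h(y) = C1*exp(-sqrt(2)*5^(1/4)*y/2) + C2*exp(sqrt(2)*5^(1/4)*y/2) + C3*sin(sqrt(2)*5^(1/4)*y/2) + C4*cos(sqrt(2)*5^(1/4)*y/2)


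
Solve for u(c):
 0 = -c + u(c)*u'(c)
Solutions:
 u(c) = -sqrt(C1 + c^2)
 u(c) = sqrt(C1 + c^2)


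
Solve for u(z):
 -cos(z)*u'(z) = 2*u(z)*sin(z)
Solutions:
 u(z) = C1*cos(z)^2


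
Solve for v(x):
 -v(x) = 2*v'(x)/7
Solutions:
 v(x) = C1*exp(-7*x/2)


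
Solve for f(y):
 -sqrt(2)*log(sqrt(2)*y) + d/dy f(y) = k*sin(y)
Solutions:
 f(y) = C1 - k*cos(y) + sqrt(2)*y*(log(y) - 1) + sqrt(2)*y*log(2)/2


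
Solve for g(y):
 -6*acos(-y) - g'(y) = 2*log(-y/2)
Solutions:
 g(y) = C1 - 2*y*log(-y) - 6*y*acos(-y) + 2*y*log(2) + 2*y - 6*sqrt(1 - y^2)


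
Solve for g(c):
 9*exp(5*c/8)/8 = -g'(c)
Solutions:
 g(c) = C1 - 9*exp(5*c/8)/5


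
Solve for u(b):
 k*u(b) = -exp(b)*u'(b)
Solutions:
 u(b) = C1*exp(k*exp(-b))


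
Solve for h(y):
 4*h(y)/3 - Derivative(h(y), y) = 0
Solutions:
 h(y) = C1*exp(4*y/3)


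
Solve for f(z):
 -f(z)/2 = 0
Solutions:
 f(z) = 0


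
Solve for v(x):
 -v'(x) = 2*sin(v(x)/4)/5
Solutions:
 2*x/5 + 2*log(cos(v(x)/4) - 1) - 2*log(cos(v(x)/4) + 1) = C1


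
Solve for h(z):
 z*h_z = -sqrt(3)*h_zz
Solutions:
 h(z) = C1 + C2*erf(sqrt(2)*3^(3/4)*z/6)


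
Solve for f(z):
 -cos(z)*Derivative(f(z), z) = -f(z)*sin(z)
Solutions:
 f(z) = C1/cos(z)


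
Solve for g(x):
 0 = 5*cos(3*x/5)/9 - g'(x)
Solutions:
 g(x) = C1 + 25*sin(3*x/5)/27


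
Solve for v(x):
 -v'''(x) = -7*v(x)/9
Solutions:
 v(x) = C3*exp(21^(1/3)*x/3) + (C1*sin(3^(5/6)*7^(1/3)*x/6) + C2*cos(3^(5/6)*7^(1/3)*x/6))*exp(-21^(1/3)*x/6)


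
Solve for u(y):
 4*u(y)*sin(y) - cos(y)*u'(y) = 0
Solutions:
 u(y) = C1/cos(y)^4


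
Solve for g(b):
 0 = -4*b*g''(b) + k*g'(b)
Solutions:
 g(b) = C1 + b^(re(k)/4 + 1)*(C2*sin(log(b)*Abs(im(k))/4) + C3*cos(log(b)*im(k)/4))


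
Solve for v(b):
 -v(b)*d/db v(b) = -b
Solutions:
 v(b) = -sqrt(C1 + b^2)
 v(b) = sqrt(C1 + b^2)


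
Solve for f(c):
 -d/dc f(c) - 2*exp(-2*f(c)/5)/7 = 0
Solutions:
 f(c) = 5*log(-sqrt(C1 - 2*c)) - 5*log(35) + 5*log(70)/2
 f(c) = 5*log(C1 - 2*c)/2 - 5*log(35) + 5*log(70)/2


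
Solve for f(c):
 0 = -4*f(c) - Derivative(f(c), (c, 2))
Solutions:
 f(c) = C1*sin(2*c) + C2*cos(2*c)


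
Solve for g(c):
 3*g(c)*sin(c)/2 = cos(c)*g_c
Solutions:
 g(c) = C1/cos(c)^(3/2)


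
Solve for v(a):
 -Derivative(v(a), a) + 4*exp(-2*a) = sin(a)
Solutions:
 v(a) = C1 + cos(a) - 2*exp(-2*a)


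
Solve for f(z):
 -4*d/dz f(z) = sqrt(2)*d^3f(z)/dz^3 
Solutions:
 f(z) = C1 + C2*sin(2^(3/4)*z) + C3*cos(2^(3/4)*z)


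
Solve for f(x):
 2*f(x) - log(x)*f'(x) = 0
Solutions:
 f(x) = C1*exp(2*li(x))


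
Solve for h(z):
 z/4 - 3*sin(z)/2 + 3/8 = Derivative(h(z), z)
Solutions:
 h(z) = C1 + z^2/8 + 3*z/8 + 3*cos(z)/2


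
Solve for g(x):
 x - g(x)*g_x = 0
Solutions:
 g(x) = -sqrt(C1 + x^2)
 g(x) = sqrt(C1 + x^2)


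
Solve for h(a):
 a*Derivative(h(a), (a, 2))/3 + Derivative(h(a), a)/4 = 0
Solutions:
 h(a) = C1 + C2*a^(1/4)


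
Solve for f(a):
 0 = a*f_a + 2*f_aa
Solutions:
 f(a) = C1 + C2*erf(a/2)


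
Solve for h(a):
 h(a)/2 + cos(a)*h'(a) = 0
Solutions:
 h(a) = C1*(sin(a) - 1)^(1/4)/(sin(a) + 1)^(1/4)


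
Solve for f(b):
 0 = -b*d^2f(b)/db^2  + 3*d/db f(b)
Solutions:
 f(b) = C1 + C2*b^4


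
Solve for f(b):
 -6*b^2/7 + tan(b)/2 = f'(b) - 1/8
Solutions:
 f(b) = C1 - 2*b^3/7 + b/8 - log(cos(b))/2


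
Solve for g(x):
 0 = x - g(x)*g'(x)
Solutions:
 g(x) = -sqrt(C1 + x^2)
 g(x) = sqrt(C1 + x^2)


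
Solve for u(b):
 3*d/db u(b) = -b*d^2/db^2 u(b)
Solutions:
 u(b) = C1 + C2/b^2


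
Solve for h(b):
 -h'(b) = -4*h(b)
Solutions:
 h(b) = C1*exp(4*b)


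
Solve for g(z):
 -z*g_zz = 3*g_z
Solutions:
 g(z) = C1 + C2/z^2


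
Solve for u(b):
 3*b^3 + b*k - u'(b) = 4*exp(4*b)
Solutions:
 u(b) = C1 + 3*b^4/4 + b^2*k/2 - exp(4*b)


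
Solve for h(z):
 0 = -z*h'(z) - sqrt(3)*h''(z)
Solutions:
 h(z) = C1 + C2*erf(sqrt(2)*3^(3/4)*z/6)


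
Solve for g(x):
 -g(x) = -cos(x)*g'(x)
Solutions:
 g(x) = C1*sqrt(sin(x) + 1)/sqrt(sin(x) - 1)


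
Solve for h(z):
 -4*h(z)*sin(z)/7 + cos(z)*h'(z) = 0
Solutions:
 h(z) = C1/cos(z)^(4/7)


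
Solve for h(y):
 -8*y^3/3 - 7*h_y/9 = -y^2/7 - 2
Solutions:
 h(y) = C1 - 6*y^4/7 + 3*y^3/49 + 18*y/7


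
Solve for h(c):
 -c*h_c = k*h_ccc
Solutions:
 h(c) = C1 + Integral(C2*airyai(c*(-1/k)^(1/3)) + C3*airybi(c*(-1/k)^(1/3)), c)


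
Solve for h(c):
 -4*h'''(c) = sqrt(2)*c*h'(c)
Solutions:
 h(c) = C1 + Integral(C2*airyai(-sqrt(2)*c/2) + C3*airybi(-sqrt(2)*c/2), c)


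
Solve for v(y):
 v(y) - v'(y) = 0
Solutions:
 v(y) = C1*exp(y)


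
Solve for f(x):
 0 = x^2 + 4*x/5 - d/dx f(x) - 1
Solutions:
 f(x) = C1 + x^3/3 + 2*x^2/5 - x


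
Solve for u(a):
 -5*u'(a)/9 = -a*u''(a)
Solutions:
 u(a) = C1 + C2*a^(14/9)


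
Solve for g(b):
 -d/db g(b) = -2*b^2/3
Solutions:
 g(b) = C1 + 2*b^3/9


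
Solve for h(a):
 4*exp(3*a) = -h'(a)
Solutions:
 h(a) = C1 - 4*exp(3*a)/3


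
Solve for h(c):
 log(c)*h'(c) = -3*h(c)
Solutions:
 h(c) = C1*exp(-3*li(c))


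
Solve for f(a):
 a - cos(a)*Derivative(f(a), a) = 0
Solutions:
 f(a) = C1 + Integral(a/cos(a), a)


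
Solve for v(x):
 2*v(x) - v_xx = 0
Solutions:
 v(x) = C1*exp(-sqrt(2)*x) + C2*exp(sqrt(2)*x)


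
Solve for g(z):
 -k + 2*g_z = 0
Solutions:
 g(z) = C1 + k*z/2


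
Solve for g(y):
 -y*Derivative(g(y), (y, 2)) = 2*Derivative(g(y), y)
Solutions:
 g(y) = C1 + C2/y


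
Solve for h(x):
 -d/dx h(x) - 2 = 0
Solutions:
 h(x) = C1 - 2*x


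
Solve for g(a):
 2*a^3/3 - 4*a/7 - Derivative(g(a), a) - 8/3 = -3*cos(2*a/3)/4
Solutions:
 g(a) = C1 + a^4/6 - 2*a^2/7 - 8*a/3 + 9*sin(2*a/3)/8


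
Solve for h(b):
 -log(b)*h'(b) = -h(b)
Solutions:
 h(b) = C1*exp(li(b))


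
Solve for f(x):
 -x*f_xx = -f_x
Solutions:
 f(x) = C1 + C2*x^2


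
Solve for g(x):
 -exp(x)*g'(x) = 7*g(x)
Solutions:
 g(x) = C1*exp(7*exp(-x))


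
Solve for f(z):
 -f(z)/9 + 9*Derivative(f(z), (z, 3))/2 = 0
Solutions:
 f(z) = C3*exp(2^(1/3)*3^(2/3)*z/9) + (C1*sin(2^(1/3)*3^(1/6)*z/6) + C2*cos(2^(1/3)*3^(1/6)*z/6))*exp(-2^(1/3)*3^(2/3)*z/18)


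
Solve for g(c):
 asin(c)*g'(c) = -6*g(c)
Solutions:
 g(c) = C1*exp(-6*Integral(1/asin(c), c))


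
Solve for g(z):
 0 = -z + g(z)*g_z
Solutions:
 g(z) = -sqrt(C1 + z^2)
 g(z) = sqrt(C1 + z^2)


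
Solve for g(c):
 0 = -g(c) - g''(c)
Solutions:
 g(c) = C1*sin(c) + C2*cos(c)


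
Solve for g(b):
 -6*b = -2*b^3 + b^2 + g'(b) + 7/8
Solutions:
 g(b) = C1 + b^4/2 - b^3/3 - 3*b^2 - 7*b/8


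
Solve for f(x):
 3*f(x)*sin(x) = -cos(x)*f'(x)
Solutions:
 f(x) = C1*cos(x)^3


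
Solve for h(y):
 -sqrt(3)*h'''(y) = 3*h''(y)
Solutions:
 h(y) = C1 + C2*y + C3*exp(-sqrt(3)*y)


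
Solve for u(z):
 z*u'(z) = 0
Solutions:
 u(z) = C1


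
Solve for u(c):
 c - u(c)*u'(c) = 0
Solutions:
 u(c) = -sqrt(C1 + c^2)
 u(c) = sqrt(C1 + c^2)


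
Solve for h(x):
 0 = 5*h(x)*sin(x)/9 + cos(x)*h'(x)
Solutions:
 h(x) = C1*cos(x)^(5/9)


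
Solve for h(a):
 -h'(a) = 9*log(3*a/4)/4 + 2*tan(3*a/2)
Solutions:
 h(a) = C1 - 9*a*log(a)/4 - 9*a*log(3)/4 + 9*a/4 + 9*a*log(2)/2 + 4*log(cos(3*a/2))/3


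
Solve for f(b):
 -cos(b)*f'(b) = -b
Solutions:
 f(b) = C1 + Integral(b/cos(b), b)


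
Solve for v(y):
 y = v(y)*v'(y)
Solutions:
 v(y) = -sqrt(C1 + y^2)
 v(y) = sqrt(C1 + y^2)


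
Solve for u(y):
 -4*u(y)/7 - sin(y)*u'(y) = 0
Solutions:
 u(y) = C1*(cos(y) + 1)^(2/7)/(cos(y) - 1)^(2/7)


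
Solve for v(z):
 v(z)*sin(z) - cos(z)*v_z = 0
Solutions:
 v(z) = C1/cos(z)


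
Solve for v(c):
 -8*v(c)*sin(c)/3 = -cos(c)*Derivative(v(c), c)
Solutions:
 v(c) = C1/cos(c)^(8/3)


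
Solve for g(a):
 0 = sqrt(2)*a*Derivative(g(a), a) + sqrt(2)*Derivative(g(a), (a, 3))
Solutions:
 g(a) = C1 + Integral(C2*airyai(-a) + C3*airybi(-a), a)


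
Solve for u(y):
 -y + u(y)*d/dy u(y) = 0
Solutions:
 u(y) = -sqrt(C1 + y^2)
 u(y) = sqrt(C1 + y^2)


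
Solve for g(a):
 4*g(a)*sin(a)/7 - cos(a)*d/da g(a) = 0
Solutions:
 g(a) = C1/cos(a)^(4/7)


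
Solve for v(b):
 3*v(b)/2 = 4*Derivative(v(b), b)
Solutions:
 v(b) = C1*exp(3*b/8)


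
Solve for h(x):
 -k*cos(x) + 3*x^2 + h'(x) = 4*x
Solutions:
 h(x) = C1 + k*sin(x) - x^3 + 2*x^2


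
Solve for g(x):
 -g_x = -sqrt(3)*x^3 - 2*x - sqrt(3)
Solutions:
 g(x) = C1 + sqrt(3)*x^4/4 + x^2 + sqrt(3)*x


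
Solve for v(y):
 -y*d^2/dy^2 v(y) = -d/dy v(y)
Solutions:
 v(y) = C1 + C2*y^2


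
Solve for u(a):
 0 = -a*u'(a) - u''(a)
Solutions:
 u(a) = C1 + C2*erf(sqrt(2)*a/2)


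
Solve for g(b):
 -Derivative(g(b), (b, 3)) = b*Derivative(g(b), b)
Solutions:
 g(b) = C1 + Integral(C2*airyai(-b) + C3*airybi(-b), b)


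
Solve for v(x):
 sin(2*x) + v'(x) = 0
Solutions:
 v(x) = C1 + cos(2*x)/2


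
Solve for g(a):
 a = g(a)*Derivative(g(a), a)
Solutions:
 g(a) = -sqrt(C1 + a^2)
 g(a) = sqrt(C1 + a^2)


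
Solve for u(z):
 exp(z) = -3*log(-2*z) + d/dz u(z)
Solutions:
 u(z) = C1 + 3*z*log(-z) + 3*z*(-1 + log(2)) + exp(z)


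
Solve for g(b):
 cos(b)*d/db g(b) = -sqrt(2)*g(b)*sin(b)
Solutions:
 g(b) = C1*cos(b)^(sqrt(2))


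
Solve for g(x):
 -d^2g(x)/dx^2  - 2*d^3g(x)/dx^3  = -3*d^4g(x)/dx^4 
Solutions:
 g(x) = C1 + C2*x + C3*exp(-x/3) + C4*exp(x)


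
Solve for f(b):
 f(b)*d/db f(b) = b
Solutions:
 f(b) = -sqrt(C1 + b^2)
 f(b) = sqrt(C1 + b^2)


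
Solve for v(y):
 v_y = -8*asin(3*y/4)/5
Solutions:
 v(y) = C1 - 8*y*asin(3*y/4)/5 - 8*sqrt(16 - 9*y^2)/15


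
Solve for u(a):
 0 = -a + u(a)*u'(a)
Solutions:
 u(a) = -sqrt(C1 + a^2)
 u(a) = sqrt(C1 + a^2)


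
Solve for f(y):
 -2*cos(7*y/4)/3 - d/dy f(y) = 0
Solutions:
 f(y) = C1 - 8*sin(7*y/4)/21


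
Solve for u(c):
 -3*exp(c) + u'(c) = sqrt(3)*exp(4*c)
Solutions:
 u(c) = C1 + sqrt(3)*exp(4*c)/4 + 3*exp(c)


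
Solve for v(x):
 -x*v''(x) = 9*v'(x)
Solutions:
 v(x) = C1 + C2/x^8


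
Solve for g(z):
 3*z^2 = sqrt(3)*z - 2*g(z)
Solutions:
 g(z) = z*(-3*z + sqrt(3))/2


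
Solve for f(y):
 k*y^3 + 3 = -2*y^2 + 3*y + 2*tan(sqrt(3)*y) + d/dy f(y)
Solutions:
 f(y) = C1 + k*y^4/4 + 2*y^3/3 - 3*y^2/2 + 3*y + 2*sqrt(3)*log(cos(sqrt(3)*y))/3


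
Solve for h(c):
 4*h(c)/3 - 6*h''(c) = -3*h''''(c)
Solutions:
 h(c) = C1*exp(-c*sqrt(1 - sqrt(5)/3)) + C2*exp(c*sqrt(1 - sqrt(5)/3)) + C3*exp(-c*sqrt(sqrt(5)/3 + 1)) + C4*exp(c*sqrt(sqrt(5)/3 + 1))


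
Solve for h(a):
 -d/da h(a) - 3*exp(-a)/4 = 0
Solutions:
 h(a) = C1 + 3*exp(-a)/4


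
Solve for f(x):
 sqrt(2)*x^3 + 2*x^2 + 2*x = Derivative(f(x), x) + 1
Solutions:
 f(x) = C1 + sqrt(2)*x^4/4 + 2*x^3/3 + x^2 - x


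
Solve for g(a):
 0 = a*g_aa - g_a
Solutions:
 g(a) = C1 + C2*a^2


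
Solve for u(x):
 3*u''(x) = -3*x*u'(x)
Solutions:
 u(x) = C1 + C2*erf(sqrt(2)*x/2)


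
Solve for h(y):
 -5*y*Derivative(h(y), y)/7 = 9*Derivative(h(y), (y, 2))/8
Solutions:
 h(y) = C1 + C2*erf(2*sqrt(35)*y/21)


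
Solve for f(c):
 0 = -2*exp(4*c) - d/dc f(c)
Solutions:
 f(c) = C1 - exp(4*c)/2


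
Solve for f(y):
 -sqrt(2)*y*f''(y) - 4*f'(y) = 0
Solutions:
 f(y) = C1 + C2*y^(1 - 2*sqrt(2))


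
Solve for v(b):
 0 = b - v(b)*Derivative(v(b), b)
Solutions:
 v(b) = -sqrt(C1 + b^2)
 v(b) = sqrt(C1 + b^2)


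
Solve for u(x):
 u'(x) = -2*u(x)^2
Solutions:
 u(x) = 1/(C1 + 2*x)


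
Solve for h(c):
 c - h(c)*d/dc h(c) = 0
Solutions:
 h(c) = -sqrt(C1 + c^2)
 h(c) = sqrt(C1 + c^2)


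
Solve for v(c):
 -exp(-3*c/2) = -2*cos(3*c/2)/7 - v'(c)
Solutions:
 v(c) = C1 - 4*sin(3*c/2)/21 - 2*exp(-3*c/2)/3


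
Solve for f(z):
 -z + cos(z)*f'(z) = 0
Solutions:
 f(z) = C1 + Integral(z/cos(z), z)


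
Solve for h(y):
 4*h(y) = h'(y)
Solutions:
 h(y) = C1*exp(4*y)


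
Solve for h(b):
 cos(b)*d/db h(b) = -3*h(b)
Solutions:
 h(b) = C1*(sin(b) - 1)^(3/2)/(sin(b) + 1)^(3/2)


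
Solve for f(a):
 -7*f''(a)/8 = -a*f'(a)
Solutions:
 f(a) = C1 + C2*erfi(2*sqrt(7)*a/7)


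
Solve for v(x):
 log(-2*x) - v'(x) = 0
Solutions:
 v(x) = C1 + x*log(-x) + x*(-1 + log(2))


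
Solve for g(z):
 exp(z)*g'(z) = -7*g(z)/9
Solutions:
 g(z) = C1*exp(7*exp(-z)/9)


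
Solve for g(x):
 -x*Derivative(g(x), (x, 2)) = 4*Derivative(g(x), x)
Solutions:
 g(x) = C1 + C2/x^3


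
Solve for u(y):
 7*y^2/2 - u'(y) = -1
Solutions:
 u(y) = C1 + 7*y^3/6 + y


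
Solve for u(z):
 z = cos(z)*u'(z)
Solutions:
 u(z) = C1 + Integral(z/cos(z), z)


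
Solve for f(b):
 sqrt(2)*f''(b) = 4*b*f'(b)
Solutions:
 f(b) = C1 + C2*erfi(2^(1/4)*b)


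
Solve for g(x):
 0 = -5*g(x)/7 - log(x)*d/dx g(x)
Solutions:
 g(x) = C1*exp(-5*li(x)/7)


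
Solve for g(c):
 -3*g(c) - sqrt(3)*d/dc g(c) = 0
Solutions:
 g(c) = C1*exp(-sqrt(3)*c)


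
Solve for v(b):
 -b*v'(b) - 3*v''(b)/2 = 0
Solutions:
 v(b) = C1 + C2*erf(sqrt(3)*b/3)


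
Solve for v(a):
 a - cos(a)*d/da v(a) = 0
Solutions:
 v(a) = C1 + Integral(a/cos(a), a)


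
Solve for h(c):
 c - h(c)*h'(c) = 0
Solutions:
 h(c) = -sqrt(C1 + c^2)
 h(c) = sqrt(C1 + c^2)


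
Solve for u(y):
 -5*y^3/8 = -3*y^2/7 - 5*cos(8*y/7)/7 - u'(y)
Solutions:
 u(y) = C1 + 5*y^4/32 - y^3/7 - 5*sin(8*y/7)/8


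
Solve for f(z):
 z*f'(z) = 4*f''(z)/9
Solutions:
 f(z) = C1 + C2*erfi(3*sqrt(2)*z/4)


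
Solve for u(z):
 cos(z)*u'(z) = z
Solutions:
 u(z) = C1 + Integral(z/cos(z), z)


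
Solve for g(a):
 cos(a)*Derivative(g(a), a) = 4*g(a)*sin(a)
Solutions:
 g(a) = C1/cos(a)^4


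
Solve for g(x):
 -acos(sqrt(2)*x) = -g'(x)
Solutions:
 g(x) = C1 + x*acos(sqrt(2)*x) - sqrt(2)*sqrt(1 - 2*x^2)/2


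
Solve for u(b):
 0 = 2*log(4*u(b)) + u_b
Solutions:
 Integral(1/(log(_y) + 2*log(2)), (_y, u(b)))/2 = C1 - b


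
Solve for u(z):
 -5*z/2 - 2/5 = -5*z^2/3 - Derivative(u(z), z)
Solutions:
 u(z) = C1 - 5*z^3/9 + 5*z^2/4 + 2*z/5


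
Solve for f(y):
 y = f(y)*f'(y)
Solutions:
 f(y) = -sqrt(C1 + y^2)
 f(y) = sqrt(C1 + y^2)


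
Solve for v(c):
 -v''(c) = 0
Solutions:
 v(c) = C1 + C2*c


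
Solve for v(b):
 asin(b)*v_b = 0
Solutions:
 v(b) = C1


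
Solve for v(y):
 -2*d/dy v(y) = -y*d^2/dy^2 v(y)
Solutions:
 v(y) = C1 + C2*y^3


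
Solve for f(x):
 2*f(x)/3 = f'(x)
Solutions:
 f(x) = C1*exp(2*x/3)


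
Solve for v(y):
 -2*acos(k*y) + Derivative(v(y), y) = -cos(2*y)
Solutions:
 v(y) = C1 + 2*Piecewise((y*acos(k*y) - sqrt(-k^2*y^2 + 1)/k, Ne(k, 0)), (pi*y/2, True)) - sin(2*y)/2


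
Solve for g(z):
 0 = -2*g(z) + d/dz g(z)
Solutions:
 g(z) = C1*exp(2*z)


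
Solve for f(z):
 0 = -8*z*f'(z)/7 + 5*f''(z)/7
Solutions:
 f(z) = C1 + C2*erfi(2*sqrt(5)*z/5)


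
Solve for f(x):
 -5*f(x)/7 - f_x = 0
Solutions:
 f(x) = C1*exp(-5*x/7)


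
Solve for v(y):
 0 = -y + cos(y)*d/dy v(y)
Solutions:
 v(y) = C1 + Integral(y/cos(y), y)


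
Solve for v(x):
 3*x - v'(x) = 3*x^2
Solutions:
 v(x) = C1 - x^3 + 3*x^2/2


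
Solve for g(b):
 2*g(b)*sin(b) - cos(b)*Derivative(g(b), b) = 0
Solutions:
 g(b) = C1/cos(b)^2


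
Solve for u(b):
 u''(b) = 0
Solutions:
 u(b) = C1 + C2*b


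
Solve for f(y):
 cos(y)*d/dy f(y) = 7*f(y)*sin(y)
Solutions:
 f(y) = C1/cos(y)^7


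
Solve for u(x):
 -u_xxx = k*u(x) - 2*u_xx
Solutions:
 u(x) = C1*exp(x*(-(27*k/2 + sqrt((27*k - 16)^2 - 256)/2 - 8)^(1/3) + 2 - 4/(27*k/2 + sqrt((27*k - 16)^2 - 256)/2 - 8)^(1/3))/3) + C2*exp(x*((27*k/2 + sqrt((27*k - 16)^2 - 256)/2 - 8)^(1/3) - sqrt(3)*I*(27*k/2 + sqrt((27*k - 16)^2 - 256)/2 - 8)^(1/3) + 4 - 16/((-1 + sqrt(3)*I)*(27*k/2 + sqrt((27*k - 16)^2 - 256)/2 - 8)^(1/3)))/6) + C3*exp(x*((27*k/2 + sqrt((27*k - 16)^2 - 256)/2 - 8)^(1/3) + sqrt(3)*I*(27*k/2 + sqrt((27*k - 16)^2 - 256)/2 - 8)^(1/3) + 4 + 16/((1 + sqrt(3)*I)*(27*k/2 + sqrt((27*k - 16)^2 - 256)/2 - 8)^(1/3)))/6)


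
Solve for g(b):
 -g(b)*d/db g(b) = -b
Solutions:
 g(b) = -sqrt(C1 + b^2)
 g(b) = sqrt(C1 + b^2)


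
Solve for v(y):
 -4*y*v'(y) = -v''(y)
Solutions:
 v(y) = C1 + C2*erfi(sqrt(2)*y)


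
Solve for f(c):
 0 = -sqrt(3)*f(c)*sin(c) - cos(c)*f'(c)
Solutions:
 f(c) = C1*cos(c)^(sqrt(3))


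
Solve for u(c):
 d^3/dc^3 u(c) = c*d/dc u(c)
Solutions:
 u(c) = C1 + Integral(C2*airyai(c) + C3*airybi(c), c)


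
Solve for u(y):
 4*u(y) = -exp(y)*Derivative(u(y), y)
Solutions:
 u(y) = C1*exp(4*exp(-y))


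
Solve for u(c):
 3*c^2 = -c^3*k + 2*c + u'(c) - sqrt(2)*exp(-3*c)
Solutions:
 u(c) = C1 + c^4*k/4 + c^3 - c^2 - sqrt(2)*exp(-3*c)/3


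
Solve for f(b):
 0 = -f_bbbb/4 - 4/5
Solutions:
 f(b) = C1 + C2*b + C3*b^2 + C4*b^3 - 2*b^4/15


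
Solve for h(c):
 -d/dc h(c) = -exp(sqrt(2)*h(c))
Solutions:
 h(c) = sqrt(2)*(2*log(-1/(C1 + c)) - log(2))/4


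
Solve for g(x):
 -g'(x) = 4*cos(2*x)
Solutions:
 g(x) = C1 - 2*sin(2*x)


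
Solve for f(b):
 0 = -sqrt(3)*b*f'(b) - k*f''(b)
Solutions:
 f(b) = C1 + C2*sqrt(k)*erf(sqrt(2)*3^(1/4)*b*sqrt(1/k)/2)


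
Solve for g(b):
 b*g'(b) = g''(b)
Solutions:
 g(b) = C1 + C2*erfi(sqrt(2)*b/2)


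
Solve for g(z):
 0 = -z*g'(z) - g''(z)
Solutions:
 g(z) = C1 + C2*erf(sqrt(2)*z/2)


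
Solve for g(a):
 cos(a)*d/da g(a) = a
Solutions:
 g(a) = C1 + Integral(a/cos(a), a)


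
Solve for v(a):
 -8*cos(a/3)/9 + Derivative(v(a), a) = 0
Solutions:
 v(a) = C1 + 8*sin(a/3)/3


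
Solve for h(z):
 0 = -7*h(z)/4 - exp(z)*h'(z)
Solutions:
 h(z) = C1*exp(7*exp(-z)/4)


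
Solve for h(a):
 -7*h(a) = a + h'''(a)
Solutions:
 h(a) = C3*exp(-7^(1/3)*a) - a/7 + (C1*sin(sqrt(3)*7^(1/3)*a/2) + C2*cos(sqrt(3)*7^(1/3)*a/2))*exp(7^(1/3)*a/2)


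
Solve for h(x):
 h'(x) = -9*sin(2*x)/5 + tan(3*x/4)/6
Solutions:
 h(x) = C1 - 2*log(cos(3*x/4))/9 + 9*cos(2*x)/10


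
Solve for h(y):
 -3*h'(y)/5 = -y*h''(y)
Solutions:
 h(y) = C1 + C2*y^(8/5)


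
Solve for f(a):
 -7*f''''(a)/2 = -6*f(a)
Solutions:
 f(a) = C1*exp(-sqrt(2)*3^(1/4)*7^(3/4)*a/7) + C2*exp(sqrt(2)*3^(1/4)*7^(3/4)*a/7) + C3*sin(sqrt(2)*3^(1/4)*7^(3/4)*a/7) + C4*cos(sqrt(2)*3^(1/4)*7^(3/4)*a/7)


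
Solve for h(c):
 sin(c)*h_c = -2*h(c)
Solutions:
 h(c) = C1*(cos(c) + 1)/(cos(c) - 1)


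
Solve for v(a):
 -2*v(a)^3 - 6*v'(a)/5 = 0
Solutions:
 v(a) = -sqrt(6)*sqrt(-1/(C1 - 5*a))/2
 v(a) = sqrt(6)*sqrt(-1/(C1 - 5*a))/2


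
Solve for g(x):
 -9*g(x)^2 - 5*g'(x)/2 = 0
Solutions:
 g(x) = 5/(C1 + 18*x)


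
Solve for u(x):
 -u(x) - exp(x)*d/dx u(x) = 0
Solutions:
 u(x) = C1*exp(exp(-x))


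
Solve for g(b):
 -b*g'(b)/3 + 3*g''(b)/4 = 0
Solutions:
 g(b) = C1 + C2*erfi(sqrt(2)*b/3)


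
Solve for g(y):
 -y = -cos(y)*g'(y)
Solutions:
 g(y) = C1 + Integral(y/cos(y), y)


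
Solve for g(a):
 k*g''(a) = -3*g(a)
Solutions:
 g(a) = C1*exp(-sqrt(3)*a*sqrt(-1/k)) + C2*exp(sqrt(3)*a*sqrt(-1/k))


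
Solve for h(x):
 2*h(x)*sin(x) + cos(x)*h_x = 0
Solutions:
 h(x) = C1*cos(x)^2


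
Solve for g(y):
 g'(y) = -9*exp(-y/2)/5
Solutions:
 g(y) = C1 + 18*exp(-y/2)/5


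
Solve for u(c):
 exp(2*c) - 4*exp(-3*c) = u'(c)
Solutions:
 u(c) = C1 + exp(2*c)/2 + 4*exp(-3*c)/3


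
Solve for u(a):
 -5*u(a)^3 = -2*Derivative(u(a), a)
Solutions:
 u(a) = -sqrt(-1/(C1 + 5*a))
 u(a) = sqrt(-1/(C1 + 5*a))


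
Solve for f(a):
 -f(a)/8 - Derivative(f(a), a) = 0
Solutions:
 f(a) = C1*exp(-a/8)


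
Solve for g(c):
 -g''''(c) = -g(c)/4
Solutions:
 g(c) = C1*exp(-sqrt(2)*c/2) + C2*exp(sqrt(2)*c/2) + C3*sin(sqrt(2)*c/2) + C4*cos(sqrt(2)*c/2)


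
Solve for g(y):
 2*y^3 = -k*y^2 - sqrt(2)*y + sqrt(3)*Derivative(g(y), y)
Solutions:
 g(y) = C1 + sqrt(3)*k*y^3/9 + sqrt(3)*y^4/6 + sqrt(6)*y^2/6


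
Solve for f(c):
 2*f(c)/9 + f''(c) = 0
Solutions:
 f(c) = C1*sin(sqrt(2)*c/3) + C2*cos(sqrt(2)*c/3)


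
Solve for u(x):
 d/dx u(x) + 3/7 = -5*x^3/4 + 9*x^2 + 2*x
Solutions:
 u(x) = C1 - 5*x^4/16 + 3*x^3 + x^2 - 3*x/7


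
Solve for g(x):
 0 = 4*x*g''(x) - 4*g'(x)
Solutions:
 g(x) = C1 + C2*x^2


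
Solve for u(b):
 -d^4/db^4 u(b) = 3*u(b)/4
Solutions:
 u(b) = (C1*sin(3^(1/4)*b/2) + C2*cos(3^(1/4)*b/2))*exp(-3^(1/4)*b/2) + (C3*sin(3^(1/4)*b/2) + C4*cos(3^(1/4)*b/2))*exp(3^(1/4)*b/2)


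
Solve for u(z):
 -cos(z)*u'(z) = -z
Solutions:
 u(z) = C1 + Integral(z/cos(z), z)


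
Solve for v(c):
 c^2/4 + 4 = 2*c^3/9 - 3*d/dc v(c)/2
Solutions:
 v(c) = C1 + c^4/27 - c^3/18 - 8*c/3


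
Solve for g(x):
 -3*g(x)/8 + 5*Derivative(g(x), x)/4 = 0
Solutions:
 g(x) = C1*exp(3*x/10)


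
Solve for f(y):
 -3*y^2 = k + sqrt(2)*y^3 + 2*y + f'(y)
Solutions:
 f(y) = C1 - k*y - sqrt(2)*y^4/4 - y^3 - y^2


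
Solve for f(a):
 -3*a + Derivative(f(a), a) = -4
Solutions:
 f(a) = C1 + 3*a^2/2 - 4*a


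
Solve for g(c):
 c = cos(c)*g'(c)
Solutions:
 g(c) = C1 + Integral(c/cos(c), c)


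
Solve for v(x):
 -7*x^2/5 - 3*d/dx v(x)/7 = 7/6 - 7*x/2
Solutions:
 v(x) = C1 - 49*x^3/45 + 49*x^2/12 - 49*x/18


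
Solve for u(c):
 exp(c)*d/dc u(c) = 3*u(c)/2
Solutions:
 u(c) = C1*exp(-3*exp(-c)/2)


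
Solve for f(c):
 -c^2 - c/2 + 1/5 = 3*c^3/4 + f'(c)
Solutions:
 f(c) = C1 - 3*c^4/16 - c^3/3 - c^2/4 + c/5


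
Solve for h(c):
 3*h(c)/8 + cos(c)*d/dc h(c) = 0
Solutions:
 h(c) = C1*(sin(c) - 1)^(3/16)/(sin(c) + 1)^(3/16)


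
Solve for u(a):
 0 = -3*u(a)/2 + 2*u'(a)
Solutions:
 u(a) = C1*exp(3*a/4)


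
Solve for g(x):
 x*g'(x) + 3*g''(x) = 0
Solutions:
 g(x) = C1 + C2*erf(sqrt(6)*x/6)


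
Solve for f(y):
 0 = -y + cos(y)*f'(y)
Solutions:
 f(y) = C1 + Integral(y/cos(y), y)


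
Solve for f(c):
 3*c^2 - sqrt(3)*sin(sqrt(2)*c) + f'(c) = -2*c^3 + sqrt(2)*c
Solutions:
 f(c) = C1 - c^4/2 - c^3 + sqrt(2)*c^2/2 - sqrt(6)*cos(sqrt(2)*c)/2


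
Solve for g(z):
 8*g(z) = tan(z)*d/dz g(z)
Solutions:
 g(z) = C1*sin(z)^8


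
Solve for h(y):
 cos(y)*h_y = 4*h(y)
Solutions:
 h(y) = C1*(sin(y)^2 + 2*sin(y) + 1)/(sin(y)^2 - 2*sin(y) + 1)


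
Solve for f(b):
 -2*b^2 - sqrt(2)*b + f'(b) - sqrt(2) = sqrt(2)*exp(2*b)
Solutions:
 f(b) = C1 + 2*b^3/3 + sqrt(2)*b^2/2 + sqrt(2)*b + sqrt(2)*exp(2*b)/2


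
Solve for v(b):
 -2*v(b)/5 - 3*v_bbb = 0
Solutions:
 v(b) = C3*exp(-15^(2/3)*2^(1/3)*b/15) + (C1*sin(2^(1/3)*3^(1/6)*5^(2/3)*b/10) + C2*cos(2^(1/3)*3^(1/6)*5^(2/3)*b/10))*exp(15^(2/3)*2^(1/3)*b/30)


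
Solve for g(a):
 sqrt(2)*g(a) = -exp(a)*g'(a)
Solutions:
 g(a) = C1*exp(sqrt(2)*exp(-a))


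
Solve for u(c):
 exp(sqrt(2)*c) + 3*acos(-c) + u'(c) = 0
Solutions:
 u(c) = C1 - 3*c*acos(-c) - 3*sqrt(1 - c^2) - sqrt(2)*exp(sqrt(2)*c)/2


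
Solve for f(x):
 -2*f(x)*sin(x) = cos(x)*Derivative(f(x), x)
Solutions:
 f(x) = C1*cos(x)^2


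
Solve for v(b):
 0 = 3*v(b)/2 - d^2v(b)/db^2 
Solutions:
 v(b) = C1*exp(-sqrt(6)*b/2) + C2*exp(sqrt(6)*b/2)


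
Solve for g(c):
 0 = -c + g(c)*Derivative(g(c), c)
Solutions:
 g(c) = -sqrt(C1 + c^2)
 g(c) = sqrt(C1 + c^2)


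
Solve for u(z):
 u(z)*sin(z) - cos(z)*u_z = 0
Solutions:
 u(z) = C1/cos(z)


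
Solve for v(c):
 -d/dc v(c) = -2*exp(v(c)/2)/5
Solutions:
 v(c) = 2*log(-1/(C1 + 2*c)) + 2*log(10)


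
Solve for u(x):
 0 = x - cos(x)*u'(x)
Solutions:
 u(x) = C1 + Integral(x/cos(x), x)


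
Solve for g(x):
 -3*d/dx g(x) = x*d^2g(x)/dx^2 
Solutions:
 g(x) = C1 + C2/x^2


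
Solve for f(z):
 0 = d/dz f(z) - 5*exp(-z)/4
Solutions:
 f(z) = C1 - 5*exp(-z)/4


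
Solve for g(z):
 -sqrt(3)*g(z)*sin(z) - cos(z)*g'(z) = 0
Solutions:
 g(z) = C1*cos(z)^(sqrt(3))


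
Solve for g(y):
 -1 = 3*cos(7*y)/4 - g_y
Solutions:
 g(y) = C1 + y + 3*sin(7*y)/28


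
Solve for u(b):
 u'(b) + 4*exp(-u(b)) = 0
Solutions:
 u(b) = log(C1 - 4*b)


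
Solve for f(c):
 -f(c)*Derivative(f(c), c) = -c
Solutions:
 f(c) = -sqrt(C1 + c^2)
 f(c) = sqrt(C1 + c^2)


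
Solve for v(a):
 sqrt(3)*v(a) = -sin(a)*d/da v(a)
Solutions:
 v(a) = C1*(cos(a) + 1)^(sqrt(3)/2)/(cos(a) - 1)^(sqrt(3)/2)


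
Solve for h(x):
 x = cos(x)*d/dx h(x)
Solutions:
 h(x) = C1 + Integral(x/cos(x), x)


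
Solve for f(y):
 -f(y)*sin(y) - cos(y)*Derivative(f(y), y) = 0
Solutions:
 f(y) = C1*cos(y)


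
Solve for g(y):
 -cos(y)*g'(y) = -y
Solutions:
 g(y) = C1 + Integral(y/cos(y), y)


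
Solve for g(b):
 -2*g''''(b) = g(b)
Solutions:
 g(b) = (C1*sin(2^(1/4)*b/2) + C2*cos(2^(1/4)*b/2))*exp(-2^(1/4)*b/2) + (C3*sin(2^(1/4)*b/2) + C4*cos(2^(1/4)*b/2))*exp(2^(1/4)*b/2)


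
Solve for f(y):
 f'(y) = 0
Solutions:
 f(y) = C1


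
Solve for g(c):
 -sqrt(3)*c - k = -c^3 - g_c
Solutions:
 g(c) = C1 - c^4/4 + sqrt(3)*c^2/2 + c*k


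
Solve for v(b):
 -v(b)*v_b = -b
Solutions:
 v(b) = -sqrt(C1 + b^2)
 v(b) = sqrt(C1 + b^2)


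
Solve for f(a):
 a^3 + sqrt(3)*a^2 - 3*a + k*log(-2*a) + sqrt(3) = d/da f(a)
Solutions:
 f(a) = C1 + a^4/4 + sqrt(3)*a^3/3 - 3*a^2/2 + a*k*log(-a) + a*(-k + k*log(2) + sqrt(3))


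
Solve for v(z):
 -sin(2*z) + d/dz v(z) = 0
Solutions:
 v(z) = C1 - cos(2*z)/2


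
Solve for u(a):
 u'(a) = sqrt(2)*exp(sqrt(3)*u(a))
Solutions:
 u(a) = sqrt(3)*(2*log(-1/(C1 + sqrt(2)*a)) - log(3))/6


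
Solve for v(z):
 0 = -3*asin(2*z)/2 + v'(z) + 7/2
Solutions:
 v(z) = C1 + 3*z*asin(2*z)/2 - 7*z/2 + 3*sqrt(1 - 4*z^2)/4


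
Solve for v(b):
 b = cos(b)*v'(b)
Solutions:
 v(b) = C1 + Integral(b/cos(b), b)


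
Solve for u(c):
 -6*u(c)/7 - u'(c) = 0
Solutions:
 u(c) = C1*exp(-6*c/7)


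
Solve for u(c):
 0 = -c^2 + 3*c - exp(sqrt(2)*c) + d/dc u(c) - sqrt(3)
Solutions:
 u(c) = C1 + c^3/3 - 3*c^2/2 + sqrt(3)*c + sqrt(2)*exp(sqrt(2)*c)/2


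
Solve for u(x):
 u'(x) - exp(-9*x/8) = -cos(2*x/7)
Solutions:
 u(x) = C1 - 7*sin(2*x/7)/2 - 8*exp(-9*x/8)/9


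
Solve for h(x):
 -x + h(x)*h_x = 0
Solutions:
 h(x) = -sqrt(C1 + x^2)
 h(x) = sqrt(C1 + x^2)


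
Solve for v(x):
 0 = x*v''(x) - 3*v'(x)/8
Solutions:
 v(x) = C1 + C2*x^(11/8)


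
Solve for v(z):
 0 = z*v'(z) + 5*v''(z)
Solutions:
 v(z) = C1 + C2*erf(sqrt(10)*z/10)


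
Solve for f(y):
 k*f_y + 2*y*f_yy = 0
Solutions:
 f(y) = C1 + y^(1 - re(k)/2)*(C2*sin(log(y)*Abs(im(k))/2) + C3*cos(log(y)*im(k)/2))


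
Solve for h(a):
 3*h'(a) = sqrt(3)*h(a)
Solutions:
 h(a) = C1*exp(sqrt(3)*a/3)


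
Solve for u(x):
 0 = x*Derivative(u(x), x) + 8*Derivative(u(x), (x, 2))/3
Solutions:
 u(x) = C1 + C2*erf(sqrt(3)*x/4)


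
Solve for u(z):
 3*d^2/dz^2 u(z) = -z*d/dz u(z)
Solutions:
 u(z) = C1 + C2*erf(sqrt(6)*z/6)


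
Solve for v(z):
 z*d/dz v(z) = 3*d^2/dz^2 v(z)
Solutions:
 v(z) = C1 + C2*erfi(sqrt(6)*z/6)


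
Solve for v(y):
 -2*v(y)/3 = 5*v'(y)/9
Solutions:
 v(y) = C1*exp(-6*y/5)


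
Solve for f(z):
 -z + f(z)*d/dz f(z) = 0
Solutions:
 f(z) = -sqrt(C1 + z^2)
 f(z) = sqrt(C1 + z^2)


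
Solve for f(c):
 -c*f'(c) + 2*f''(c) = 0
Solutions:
 f(c) = C1 + C2*erfi(c/2)


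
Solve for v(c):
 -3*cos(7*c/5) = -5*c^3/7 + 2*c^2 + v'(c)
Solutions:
 v(c) = C1 + 5*c^4/28 - 2*c^3/3 - 15*sin(7*c/5)/7


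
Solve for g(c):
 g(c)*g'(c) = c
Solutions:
 g(c) = -sqrt(C1 + c^2)
 g(c) = sqrt(C1 + c^2)


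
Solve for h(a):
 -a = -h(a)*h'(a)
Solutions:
 h(a) = -sqrt(C1 + a^2)
 h(a) = sqrt(C1 + a^2)


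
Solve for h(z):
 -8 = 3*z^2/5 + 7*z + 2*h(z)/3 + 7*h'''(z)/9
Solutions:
 h(z) = C3*exp(-6^(1/3)*7^(2/3)*z/7) - 9*z^2/10 - 21*z/2 + (C1*sin(2^(1/3)*3^(5/6)*7^(2/3)*z/14) + C2*cos(2^(1/3)*3^(5/6)*7^(2/3)*z/14))*exp(6^(1/3)*7^(2/3)*z/14) - 12


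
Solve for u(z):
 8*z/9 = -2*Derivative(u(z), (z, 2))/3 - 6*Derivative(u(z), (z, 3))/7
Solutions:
 u(z) = C1 + C2*z + C3*exp(-7*z/9) - 2*z^3/9 + 6*z^2/7


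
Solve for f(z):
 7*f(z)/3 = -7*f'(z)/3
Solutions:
 f(z) = C1*exp(-z)


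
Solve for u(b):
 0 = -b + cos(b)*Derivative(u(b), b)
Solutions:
 u(b) = C1 + Integral(b/cos(b), b)


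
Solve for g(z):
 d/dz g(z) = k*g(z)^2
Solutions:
 g(z) = -1/(C1 + k*z)


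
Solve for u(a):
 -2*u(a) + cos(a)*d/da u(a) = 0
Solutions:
 u(a) = C1*(sin(a) + 1)/(sin(a) - 1)


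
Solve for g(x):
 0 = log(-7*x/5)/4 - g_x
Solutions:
 g(x) = C1 + x*log(-x)/4 + x*(-log(5) - 1 + log(7))/4


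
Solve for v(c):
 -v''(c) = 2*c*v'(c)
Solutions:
 v(c) = C1 + C2*erf(c)


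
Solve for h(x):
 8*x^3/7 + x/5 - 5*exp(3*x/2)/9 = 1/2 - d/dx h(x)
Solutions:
 h(x) = C1 - 2*x^4/7 - x^2/10 + x/2 + 10*exp(3*x/2)/27


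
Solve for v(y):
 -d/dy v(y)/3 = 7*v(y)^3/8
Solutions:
 v(y) = -2*sqrt(-1/(C1 - 21*y))
 v(y) = 2*sqrt(-1/(C1 - 21*y))


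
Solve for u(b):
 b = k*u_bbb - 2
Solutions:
 u(b) = C1 + C2*b + C3*b^2 + b^4/(24*k) + b^3/(3*k)


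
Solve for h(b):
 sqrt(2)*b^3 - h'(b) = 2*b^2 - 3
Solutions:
 h(b) = C1 + sqrt(2)*b^4/4 - 2*b^3/3 + 3*b


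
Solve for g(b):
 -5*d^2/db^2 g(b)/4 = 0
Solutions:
 g(b) = C1 + C2*b


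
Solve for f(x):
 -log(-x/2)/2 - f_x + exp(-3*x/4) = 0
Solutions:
 f(x) = C1 - x*log(-x)/2 + x*(log(2) + 1)/2 - 4*exp(-3*x/4)/3


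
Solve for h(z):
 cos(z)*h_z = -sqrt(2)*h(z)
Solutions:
 h(z) = C1*(sin(z) - 1)^(sqrt(2)/2)/(sin(z) + 1)^(sqrt(2)/2)


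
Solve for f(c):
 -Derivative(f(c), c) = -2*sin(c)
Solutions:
 f(c) = C1 - 2*cos(c)


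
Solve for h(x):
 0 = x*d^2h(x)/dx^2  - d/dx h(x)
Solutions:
 h(x) = C1 + C2*x^2


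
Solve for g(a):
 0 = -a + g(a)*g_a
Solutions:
 g(a) = -sqrt(C1 + a^2)
 g(a) = sqrt(C1 + a^2)


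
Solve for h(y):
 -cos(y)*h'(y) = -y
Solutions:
 h(y) = C1 + Integral(y/cos(y), y)


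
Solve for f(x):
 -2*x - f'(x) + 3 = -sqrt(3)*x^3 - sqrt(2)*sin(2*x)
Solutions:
 f(x) = C1 + sqrt(3)*x^4/4 - x^2 + 3*x - sqrt(2)*cos(2*x)/2


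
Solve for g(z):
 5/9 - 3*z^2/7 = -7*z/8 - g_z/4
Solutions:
 g(z) = C1 + 4*z^3/7 - 7*z^2/4 - 20*z/9


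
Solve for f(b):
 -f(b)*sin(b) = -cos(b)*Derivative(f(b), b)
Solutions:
 f(b) = C1/cos(b)


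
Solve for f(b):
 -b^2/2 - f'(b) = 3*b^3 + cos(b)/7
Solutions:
 f(b) = C1 - 3*b^4/4 - b^3/6 - sin(b)/7


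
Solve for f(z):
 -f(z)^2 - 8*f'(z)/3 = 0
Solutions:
 f(z) = 8/(C1 + 3*z)


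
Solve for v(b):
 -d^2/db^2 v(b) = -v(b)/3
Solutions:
 v(b) = C1*exp(-sqrt(3)*b/3) + C2*exp(sqrt(3)*b/3)


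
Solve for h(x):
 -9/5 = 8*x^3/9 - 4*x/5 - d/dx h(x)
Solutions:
 h(x) = C1 + 2*x^4/9 - 2*x^2/5 + 9*x/5


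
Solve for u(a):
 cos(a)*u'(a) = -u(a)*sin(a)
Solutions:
 u(a) = C1*cos(a)


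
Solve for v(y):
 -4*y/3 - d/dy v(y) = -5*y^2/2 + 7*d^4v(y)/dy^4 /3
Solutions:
 v(y) = C1 + C4*exp(-3^(1/3)*7^(2/3)*y/7) + 5*y^3/6 - 2*y^2/3 + (C2*sin(3^(5/6)*7^(2/3)*y/14) + C3*cos(3^(5/6)*7^(2/3)*y/14))*exp(3^(1/3)*7^(2/3)*y/14)


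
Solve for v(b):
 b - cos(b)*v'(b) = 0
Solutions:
 v(b) = C1 + Integral(b/cos(b), b)


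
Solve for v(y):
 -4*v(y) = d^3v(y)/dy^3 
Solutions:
 v(y) = C3*exp(-2^(2/3)*y) + (C1*sin(2^(2/3)*sqrt(3)*y/2) + C2*cos(2^(2/3)*sqrt(3)*y/2))*exp(2^(2/3)*y/2)


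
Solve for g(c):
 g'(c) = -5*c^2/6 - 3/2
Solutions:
 g(c) = C1 - 5*c^3/18 - 3*c/2


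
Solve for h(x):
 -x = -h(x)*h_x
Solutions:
 h(x) = -sqrt(C1 + x^2)
 h(x) = sqrt(C1 + x^2)


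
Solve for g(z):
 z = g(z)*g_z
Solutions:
 g(z) = -sqrt(C1 + z^2)
 g(z) = sqrt(C1 + z^2)


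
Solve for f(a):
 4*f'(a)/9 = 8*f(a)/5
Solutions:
 f(a) = C1*exp(18*a/5)


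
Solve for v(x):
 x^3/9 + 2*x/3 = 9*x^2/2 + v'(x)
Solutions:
 v(x) = C1 + x^4/36 - 3*x^3/2 + x^2/3


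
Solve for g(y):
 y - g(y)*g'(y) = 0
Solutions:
 g(y) = -sqrt(C1 + y^2)
 g(y) = sqrt(C1 + y^2)


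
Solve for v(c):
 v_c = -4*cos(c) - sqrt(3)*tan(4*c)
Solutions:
 v(c) = C1 + sqrt(3)*log(cos(4*c))/4 - 4*sin(c)


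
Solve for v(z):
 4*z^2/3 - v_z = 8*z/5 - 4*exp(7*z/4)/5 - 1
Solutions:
 v(z) = C1 + 4*z^3/9 - 4*z^2/5 + z + 16*exp(7*z/4)/35


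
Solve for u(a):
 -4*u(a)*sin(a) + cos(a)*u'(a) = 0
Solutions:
 u(a) = C1/cos(a)^4


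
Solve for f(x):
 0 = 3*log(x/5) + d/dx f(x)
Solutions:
 f(x) = C1 - 3*x*log(x) + 3*x + x*log(125)


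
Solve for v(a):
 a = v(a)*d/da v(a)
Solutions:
 v(a) = -sqrt(C1 + a^2)
 v(a) = sqrt(C1 + a^2)


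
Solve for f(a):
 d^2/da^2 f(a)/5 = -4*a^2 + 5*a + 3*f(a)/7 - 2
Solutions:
 f(a) = C1*exp(-sqrt(105)*a/7) + C2*exp(sqrt(105)*a/7) + 28*a^2/3 - 35*a/3 + 602/45
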